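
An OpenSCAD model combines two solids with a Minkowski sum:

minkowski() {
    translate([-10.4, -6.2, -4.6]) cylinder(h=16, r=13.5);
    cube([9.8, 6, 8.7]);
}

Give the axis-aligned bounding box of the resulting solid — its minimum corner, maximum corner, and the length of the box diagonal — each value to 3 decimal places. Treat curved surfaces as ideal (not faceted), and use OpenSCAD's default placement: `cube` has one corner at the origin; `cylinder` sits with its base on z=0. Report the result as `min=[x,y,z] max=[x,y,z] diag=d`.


min=[-23.900,-19.700,-4.600] max=[12.900,13.300,20.100] diag=55.257

A = translate([-10.4, -6.2, -4.6]) cylinder(h=16, r=13.5) → bbox [-23.9,-19.7,-4.6] .. [3.1,7.3,11.4]
B = cube([9.8, 6, 8.7]) → bbox [0,0,0] .. [9.8,6,8.7]
lo = A.lo+B.lo = [-23.9+0, -19.7+0, -4.6+0] = [-23.900,-19.700,-4.600]
hi = A.hi+B.hi = [3.1+9.8, 7.3+6, 11.4+8.7] = [12.900,13.300,20.100]
diag = √(36.8²+33²+24.7²) = √3053.33 = 55.257


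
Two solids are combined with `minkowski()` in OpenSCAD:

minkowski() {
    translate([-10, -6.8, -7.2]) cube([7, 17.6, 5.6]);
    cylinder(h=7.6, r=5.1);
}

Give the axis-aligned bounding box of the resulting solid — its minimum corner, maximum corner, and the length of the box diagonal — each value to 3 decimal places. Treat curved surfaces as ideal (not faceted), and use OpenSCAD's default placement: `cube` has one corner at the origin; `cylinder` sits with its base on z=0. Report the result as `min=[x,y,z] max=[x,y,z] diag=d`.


A = translate([-10, -6.8, -7.2]) cube([7, 17.6, 5.6]) → bbox [-10,-6.8,-7.2] .. [-3,10.8,-1.6]
B = cylinder(h=7.6, r=5.1) → bbox [-5.1,-5.1,0] .. [5.1,5.1,7.6]
lo = A.lo+B.lo = [-10-5.1, -6.8-5.1, -7.2+0] = [-15.100,-11.900,-7.200]
hi = A.hi+B.hi = [-3+5.1, 10.8+5.1, -1.6+7.6] = [2.100,15.900,6.000]
diag = √(17.2²+27.8²+13.2²) = √1242.92 = 35.255

min=[-15.100,-11.900,-7.200] max=[2.100,15.900,6.000] diag=35.255


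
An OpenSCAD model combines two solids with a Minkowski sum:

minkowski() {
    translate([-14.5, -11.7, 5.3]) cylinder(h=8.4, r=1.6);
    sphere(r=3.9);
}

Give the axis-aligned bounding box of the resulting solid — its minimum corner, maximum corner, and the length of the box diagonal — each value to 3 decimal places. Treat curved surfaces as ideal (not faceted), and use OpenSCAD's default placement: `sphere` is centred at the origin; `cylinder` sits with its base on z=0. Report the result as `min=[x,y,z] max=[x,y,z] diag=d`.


A = translate([-14.5, -11.7, 5.3]) cylinder(h=8.4, r=1.6) → bbox [-16.1,-13.3,5.3] .. [-12.9,-10.1,13.7]
B = sphere(r=3.9) → bbox [-3.9,-3.9,-3.9] .. [3.9,3.9,3.9]
lo = A.lo+B.lo = [-16.1-3.9, -13.3-3.9, 5.3-3.9] = [-20.000,-17.200,1.400]
hi = A.hi+B.hi = [-12.9+3.9, -10.1+3.9, 13.7+3.9] = [-9.000,-6.200,17.600]
diag = √(11²+11²+16.2²) = √504.44 = 22.460

min=[-20.000,-17.200,1.400] max=[-9.000,-6.200,17.600] diag=22.460


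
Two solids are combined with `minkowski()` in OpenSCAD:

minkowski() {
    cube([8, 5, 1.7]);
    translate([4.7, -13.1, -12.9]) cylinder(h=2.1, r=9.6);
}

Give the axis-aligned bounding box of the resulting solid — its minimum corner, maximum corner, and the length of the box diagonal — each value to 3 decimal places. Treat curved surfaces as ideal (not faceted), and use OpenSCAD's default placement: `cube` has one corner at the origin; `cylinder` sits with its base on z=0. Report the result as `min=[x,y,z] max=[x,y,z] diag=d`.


min=[-4.900,-22.700,-12.900] max=[22.300,1.500,-9.100] diag=36.605

A = translate([4.7, -13.1, -12.9]) cylinder(h=2.1, r=9.6) → bbox [-4.9,-22.7,-12.9] .. [14.3,-3.5,-10.8]
B = cube([8, 5, 1.7]) → bbox [0,0,0] .. [8,5,1.7]
lo = A.lo+B.lo = [-4.9+0, -22.7+0, -12.9+0] = [-4.900,-22.700,-12.900]
hi = A.hi+B.hi = [14.3+8, -3.5+5, -10.8+1.7] = [22.300,1.500,-9.100]
diag = √(27.2²+24.2²+3.8²) = √1339.92 = 36.605


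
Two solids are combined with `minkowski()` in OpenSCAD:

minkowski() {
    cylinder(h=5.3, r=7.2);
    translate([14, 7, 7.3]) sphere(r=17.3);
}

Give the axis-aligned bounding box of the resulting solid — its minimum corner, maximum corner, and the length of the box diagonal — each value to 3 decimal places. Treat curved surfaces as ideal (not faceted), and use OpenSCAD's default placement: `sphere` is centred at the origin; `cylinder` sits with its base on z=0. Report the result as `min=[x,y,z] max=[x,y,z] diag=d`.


A = translate([14, 7, 7.3]) sphere(r=17.3) → bbox [-3.3,-10.3,-10] .. [31.3,24.3,24.6]
B = cylinder(h=5.3, r=7.2) → bbox [-7.2,-7.2,0] .. [7.2,7.2,5.3]
lo = A.lo+B.lo = [-3.3-7.2, -10.3-7.2, -10+0] = [-10.500,-17.500,-10.000]
hi = A.hi+B.hi = [31.3+7.2, 24.3+7.2, 24.6+5.3] = [38.500,31.500,29.900]
diag = √(49²+49²+39.9²) = √6394.01 = 79.963

min=[-10.500,-17.500,-10.000] max=[38.500,31.500,29.900] diag=79.963


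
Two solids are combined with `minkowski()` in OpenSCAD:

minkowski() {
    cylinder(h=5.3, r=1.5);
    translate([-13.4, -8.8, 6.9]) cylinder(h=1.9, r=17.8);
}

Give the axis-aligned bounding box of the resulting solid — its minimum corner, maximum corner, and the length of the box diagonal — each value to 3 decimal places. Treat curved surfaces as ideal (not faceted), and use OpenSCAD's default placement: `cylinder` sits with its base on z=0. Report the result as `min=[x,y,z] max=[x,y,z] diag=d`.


min=[-32.700,-28.100,6.900] max=[5.900,10.500,14.100] diag=55.061

A = translate([-13.4, -8.8, 6.9]) cylinder(h=1.9, r=17.8) → bbox [-31.2,-26.6,6.9] .. [4.4,9,8.8]
B = cylinder(h=5.3, r=1.5) → bbox [-1.5,-1.5,0] .. [1.5,1.5,5.3]
lo = A.lo+B.lo = [-31.2-1.5, -26.6-1.5, 6.9+0] = [-32.700,-28.100,6.900]
hi = A.hi+B.hi = [4.4+1.5, 9+1.5, 8.8+5.3] = [5.900,10.500,14.100]
diag = √(38.6²+38.6²+7.2²) = √3031.76 = 55.061


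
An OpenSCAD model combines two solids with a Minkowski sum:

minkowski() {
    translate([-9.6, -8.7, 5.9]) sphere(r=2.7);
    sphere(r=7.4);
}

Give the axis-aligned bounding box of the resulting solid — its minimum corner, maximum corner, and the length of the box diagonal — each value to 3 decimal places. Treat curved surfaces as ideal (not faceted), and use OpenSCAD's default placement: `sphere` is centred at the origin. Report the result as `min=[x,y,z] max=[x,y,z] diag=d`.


min=[-19.700,-18.800,-4.200] max=[0.500,1.400,16.000] diag=34.987

A = translate([-9.6, -8.7, 5.9]) sphere(r=2.7) → bbox [-12.3,-11.4,3.2] .. [-6.9,-6,8.6]
B = sphere(r=7.4) → bbox [-7.4,-7.4,-7.4] .. [7.4,7.4,7.4]
lo = A.lo+B.lo = [-12.3-7.4, -11.4-7.4, 3.2-7.4] = [-19.700,-18.800,-4.200]
hi = A.hi+B.hi = [-6.9+7.4, -6+7.4, 8.6+7.4] = [0.500,1.400,16.000]
diag = √(20.2²+20.2²+20.2²) = √1224.12 = 34.987


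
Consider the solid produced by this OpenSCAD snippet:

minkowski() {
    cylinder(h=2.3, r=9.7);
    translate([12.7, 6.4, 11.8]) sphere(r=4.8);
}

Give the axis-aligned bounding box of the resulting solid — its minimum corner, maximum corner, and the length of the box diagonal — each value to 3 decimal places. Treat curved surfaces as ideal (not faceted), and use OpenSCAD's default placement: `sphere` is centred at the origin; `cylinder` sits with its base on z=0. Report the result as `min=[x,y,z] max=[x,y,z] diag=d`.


min=[-1.800,-8.100,7.000] max=[27.200,20.900,18.900] diag=42.704

A = translate([12.7, 6.4, 11.8]) sphere(r=4.8) → bbox [7.9,1.6,7] .. [17.5,11.2,16.6]
B = cylinder(h=2.3, r=9.7) → bbox [-9.7,-9.7,0] .. [9.7,9.7,2.3]
lo = A.lo+B.lo = [7.9-9.7, 1.6-9.7, 7+0] = [-1.800,-8.100,7.000]
hi = A.hi+B.hi = [17.5+9.7, 11.2+9.7, 16.6+2.3] = [27.200,20.900,18.900]
diag = √(29²+29²+11.9²) = √1823.61 = 42.704


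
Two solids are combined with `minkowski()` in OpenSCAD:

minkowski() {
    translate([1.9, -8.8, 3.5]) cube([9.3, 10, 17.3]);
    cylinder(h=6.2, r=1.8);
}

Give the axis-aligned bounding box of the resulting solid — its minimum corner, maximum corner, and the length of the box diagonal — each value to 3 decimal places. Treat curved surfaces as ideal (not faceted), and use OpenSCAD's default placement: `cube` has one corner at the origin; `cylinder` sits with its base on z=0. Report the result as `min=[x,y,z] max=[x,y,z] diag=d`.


min=[0.100,-10.600,3.500] max=[13.000,3.000,27.000] diag=30.060

A = translate([1.9, -8.8, 3.5]) cube([9.3, 10, 17.3]) → bbox [1.9,-8.8,3.5] .. [11.2,1.2,20.8]
B = cylinder(h=6.2, r=1.8) → bbox [-1.8,-1.8,0] .. [1.8,1.8,6.2]
lo = A.lo+B.lo = [1.9-1.8, -8.8-1.8, 3.5+0] = [0.100,-10.600,3.500]
hi = A.hi+B.hi = [11.2+1.8, 1.2+1.8, 20.8+6.2] = [13.000,3.000,27.000]
diag = √(12.9²+13.6²+23.5²) = √903.62 = 30.060


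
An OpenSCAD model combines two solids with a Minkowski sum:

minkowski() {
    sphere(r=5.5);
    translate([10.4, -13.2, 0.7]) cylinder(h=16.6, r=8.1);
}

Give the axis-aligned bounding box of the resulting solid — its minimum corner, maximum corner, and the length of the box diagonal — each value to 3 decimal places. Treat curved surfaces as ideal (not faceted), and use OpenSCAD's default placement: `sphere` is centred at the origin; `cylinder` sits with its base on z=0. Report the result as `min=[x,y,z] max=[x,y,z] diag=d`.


A = translate([10.4, -13.2, 0.7]) cylinder(h=16.6, r=8.1) → bbox [2.3,-21.3,0.7] .. [18.5,-5.1,17.3]
B = sphere(r=5.5) → bbox [-5.5,-5.5,-5.5] .. [5.5,5.5,5.5]
lo = A.lo+B.lo = [2.3-5.5, -21.3-5.5, 0.7-5.5] = [-3.200,-26.800,-4.800]
hi = A.hi+B.hi = [18.5+5.5, -5.1+5.5, 17.3+5.5] = [24.000,0.400,22.800]
diag = √(27.2²+27.2²+27.6²) = √2241.44 = 47.344

min=[-3.200,-26.800,-4.800] max=[24.000,0.400,22.800] diag=47.344


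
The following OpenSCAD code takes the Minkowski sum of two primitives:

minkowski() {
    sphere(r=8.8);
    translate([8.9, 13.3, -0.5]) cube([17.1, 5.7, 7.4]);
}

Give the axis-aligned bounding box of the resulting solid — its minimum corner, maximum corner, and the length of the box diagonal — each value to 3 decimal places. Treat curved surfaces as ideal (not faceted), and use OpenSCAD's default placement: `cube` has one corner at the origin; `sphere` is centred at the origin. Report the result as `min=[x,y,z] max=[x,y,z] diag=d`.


min=[0.100,4.500,-9.300] max=[34.800,27.800,15.700] diag=48.703

A = translate([8.9, 13.3, -0.5]) cube([17.1, 5.7, 7.4]) → bbox [8.9,13.3,-0.5] .. [26,19,6.9]
B = sphere(r=8.8) → bbox [-8.8,-8.8,-8.8] .. [8.8,8.8,8.8]
lo = A.lo+B.lo = [8.9-8.8, 13.3-8.8, -0.5-8.8] = [0.100,4.500,-9.300]
hi = A.hi+B.hi = [26+8.8, 19+8.8, 6.9+8.8] = [34.800,27.800,15.700]
diag = √(34.7²+23.3²+25²) = √2371.98 = 48.703


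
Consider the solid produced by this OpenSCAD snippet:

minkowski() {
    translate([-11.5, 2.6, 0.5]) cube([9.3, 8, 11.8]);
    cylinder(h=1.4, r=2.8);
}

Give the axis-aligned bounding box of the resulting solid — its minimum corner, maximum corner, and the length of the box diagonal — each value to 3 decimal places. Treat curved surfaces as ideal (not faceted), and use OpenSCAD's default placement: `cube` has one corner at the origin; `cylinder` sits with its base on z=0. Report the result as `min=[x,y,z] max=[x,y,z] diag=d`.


min=[-14.300,-0.200,0.500] max=[0.600,13.400,13.700] diag=24.108

A = translate([-11.5, 2.6, 0.5]) cube([9.3, 8, 11.8]) → bbox [-11.5,2.6,0.5] .. [-2.2,10.6,12.3]
B = cylinder(h=1.4, r=2.8) → bbox [-2.8,-2.8,0] .. [2.8,2.8,1.4]
lo = A.lo+B.lo = [-11.5-2.8, 2.6-2.8, 0.5+0] = [-14.300,-0.200,0.500]
hi = A.hi+B.hi = [-2.2+2.8, 10.6+2.8, 12.3+1.4] = [0.600,13.400,13.700]
diag = √(14.9²+13.6²+13.2²) = √581.21 = 24.108


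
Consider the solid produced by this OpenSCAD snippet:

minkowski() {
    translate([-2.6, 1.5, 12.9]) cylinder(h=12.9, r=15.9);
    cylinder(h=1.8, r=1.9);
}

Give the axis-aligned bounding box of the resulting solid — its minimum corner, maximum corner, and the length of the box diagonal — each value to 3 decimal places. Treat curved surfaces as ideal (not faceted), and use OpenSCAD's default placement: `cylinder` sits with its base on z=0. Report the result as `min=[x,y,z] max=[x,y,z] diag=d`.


min=[-20.400,-16.300,12.900] max=[15.200,19.300,27.600] diag=52.448

A = translate([-2.6, 1.5, 12.9]) cylinder(h=12.9, r=15.9) → bbox [-18.5,-14.4,12.9] .. [13.3,17.4,25.8]
B = cylinder(h=1.8, r=1.9) → bbox [-1.9,-1.9,0] .. [1.9,1.9,1.8]
lo = A.lo+B.lo = [-18.5-1.9, -14.4-1.9, 12.9+0] = [-20.400,-16.300,12.900]
hi = A.hi+B.hi = [13.3+1.9, 17.4+1.9, 25.8+1.8] = [15.200,19.300,27.600]
diag = √(35.6²+35.6²+14.7²) = √2750.81 = 52.448


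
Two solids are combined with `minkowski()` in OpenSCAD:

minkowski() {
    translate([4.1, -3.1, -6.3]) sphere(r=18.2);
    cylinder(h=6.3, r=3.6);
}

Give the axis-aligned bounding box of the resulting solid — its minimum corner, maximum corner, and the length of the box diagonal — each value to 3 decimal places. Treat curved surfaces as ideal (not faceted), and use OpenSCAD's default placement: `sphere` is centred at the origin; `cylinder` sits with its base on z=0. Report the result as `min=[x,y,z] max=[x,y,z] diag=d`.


min=[-17.700,-24.900,-24.500] max=[25.900,18.700,18.200] diag=75.001

A = translate([4.1, -3.1, -6.3]) sphere(r=18.2) → bbox [-14.1,-21.3,-24.5] .. [22.3,15.1,11.9]
B = cylinder(h=6.3, r=3.6) → bbox [-3.6,-3.6,0] .. [3.6,3.6,6.3]
lo = A.lo+B.lo = [-14.1-3.6, -21.3-3.6, -24.5+0] = [-17.700,-24.900,-24.500]
hi = A.hi+B.hi = [22.3+3.6, 15.1+3.6, 11.9+6.3] = [25.900,18.700,18.200]
diag = √(43.6²+43.6²+42.7²) = √5625.21 = 75.001


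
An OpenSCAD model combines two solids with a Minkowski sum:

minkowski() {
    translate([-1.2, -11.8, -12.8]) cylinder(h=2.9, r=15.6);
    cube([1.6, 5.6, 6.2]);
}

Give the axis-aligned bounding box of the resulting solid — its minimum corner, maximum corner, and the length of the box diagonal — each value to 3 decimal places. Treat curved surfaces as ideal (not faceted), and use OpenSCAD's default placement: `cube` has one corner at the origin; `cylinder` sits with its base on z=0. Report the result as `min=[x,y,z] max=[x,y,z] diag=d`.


A = translate([-1.2, -11.8, -12.8]) cylinder(h=2.9, r=15.6) → bbox [-16.8,-27.4,-12.8] .. [14.4,3.8,-9.9]
B = cube([1.6, 5.6, 6.2]) → bbox [0,0,0] .. [1.6,5.6,6.2]
lo = A.lo+B.lo = [-16.8+0, -27.4+0, -12.8+0] = [-16.800,-27.400,-12.800]
hi = A.hi+B.hi = [14.4+1.6, 3.8+5.6, -9.9+6.2] = [16.000,9.400,-3.700]
diag = √(32.8²+36.8²+9.1²) = √2512.89 = 50.129

min=[-16.800,-27.400,-12.800] max=[16.000,9.400,-3.700] diag=50.129


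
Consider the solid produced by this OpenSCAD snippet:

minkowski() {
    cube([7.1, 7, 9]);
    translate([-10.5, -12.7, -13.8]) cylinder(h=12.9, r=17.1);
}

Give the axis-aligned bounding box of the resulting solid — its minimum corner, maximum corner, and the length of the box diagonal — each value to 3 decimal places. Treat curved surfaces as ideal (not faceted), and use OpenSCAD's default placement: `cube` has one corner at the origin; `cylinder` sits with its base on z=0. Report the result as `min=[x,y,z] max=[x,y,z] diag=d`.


min=[-27.600,-29.800,-13.800] max=[13.700,11.400,8.100] diag=62.312

A = translate([-10.5, -12.7, -13.8]) cylinder(h=12.9, r=17.1) → bbox [-27.6,-29.8,-13.8] .. [6.6,4.4,-0.9]
B = cube([7.1, 7, 9]) → bbox [0,0,0] .. [7.1,7,9]
lo = A.lo+B.lo = [-27.6+0, -29.8+0, -13.8+0] = [-27.600,-29.800,-13.800]
hi = A.hi+B.hi = [6.6+7.1, 4.4+7, -0.9+9] = [13.700,11.400,8.100]
diag = √(41.3²+41.2²+21.9²) = √3882.74 = 62.312


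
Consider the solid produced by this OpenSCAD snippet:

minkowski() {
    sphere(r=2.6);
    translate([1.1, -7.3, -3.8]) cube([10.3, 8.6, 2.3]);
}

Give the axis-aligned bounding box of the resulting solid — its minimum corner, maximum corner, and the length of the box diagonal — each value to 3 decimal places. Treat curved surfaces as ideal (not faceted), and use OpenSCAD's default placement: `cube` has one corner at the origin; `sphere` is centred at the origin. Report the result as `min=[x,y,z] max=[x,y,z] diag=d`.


A = translate([1.1, -7.3, -3.8]) cube([10.3, 8.6, 2.3]) → bbox [1.1,-7.3,-3.8] .. [11.4,1.3,-1.5]
B = sphere(r=2.6) → bbox [-2.6,-2.6,-2.6] .. [2.6,2.6,2.6]
lo = A.lo+B.lo = [1.1-2.6, -7.3-2.6, -3.8-2.6] = [-1.500,-9.900,-6.400]
hi = A.hi+B.hi = [11.4+2.6, 1.3+2.6, -1.5+2.6] = [14.000,3.900,1.100]
diag = √(15.5²+13.8²+7.5²) = √486.94 = 22.067

min=[-1.500,-9.900,-6.400] max=[14.000,3.900,1.100] diag=22.067


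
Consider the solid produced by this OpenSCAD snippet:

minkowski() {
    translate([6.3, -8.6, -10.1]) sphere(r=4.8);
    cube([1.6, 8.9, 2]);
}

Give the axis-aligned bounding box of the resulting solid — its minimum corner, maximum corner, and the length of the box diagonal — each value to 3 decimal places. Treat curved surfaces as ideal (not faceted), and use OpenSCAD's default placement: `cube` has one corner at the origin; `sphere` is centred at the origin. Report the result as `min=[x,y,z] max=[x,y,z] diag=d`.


min=[1.500,-13.400,-14.900] max=[12.700,5.100,-3.300] diag=24.541

A = translate([6.3, -8.6, -10.1]) sphere(r=4.8) → bbox [1.5,-13.4,-14.9] .. [11.1,-3.8,-5.3]
B = cube([1.6, 8.9, 2]) → bbox [0,0,0] .. [1.6,8.9,2]
lo = A.lo+B.lo = [1.5+0, -13.4+0, -14.9+0] = [1.500,-13.400,-14.900]
hi = A.hi+B.hi = [11.1+1.6, -3.8+8.9, -5.3+2] = [12.700,5.100,-3.300]
diag = √(11.2²+18.5²+11.6²) = √602.25 = 24.541


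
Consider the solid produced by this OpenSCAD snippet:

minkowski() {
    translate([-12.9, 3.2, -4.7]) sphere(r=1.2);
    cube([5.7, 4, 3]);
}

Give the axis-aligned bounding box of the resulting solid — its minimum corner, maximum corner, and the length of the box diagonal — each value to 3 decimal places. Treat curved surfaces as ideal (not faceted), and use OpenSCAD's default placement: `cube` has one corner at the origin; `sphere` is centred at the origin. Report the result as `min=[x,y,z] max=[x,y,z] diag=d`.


A = translate([-12.9, 3.2, -4.7]) sphere(r=1.2) → bbox [-14.1,2,-5.9] .. [-11.7,4.4,-3.5]
B = cube([5.7, 4, 3]) → bbox [0,0,0] .. [5.7,4,3]
lo = A.lo+B.lo = [-14.1+0, 2+0, -5.9+0] = [-14.100,2.000,-5.900]
hi = A.hi+B.hi = [-11.7+5.7, 4.4+4, -3.5+3] = [-6.000,8.400,-0.500]
diag = √(8.1²+6.4²+5.4²) = √135.73 = 11.650

min=[-14.100,2.000,-5.900] max=[-6.000,8.400,-0.500] diag=11.650


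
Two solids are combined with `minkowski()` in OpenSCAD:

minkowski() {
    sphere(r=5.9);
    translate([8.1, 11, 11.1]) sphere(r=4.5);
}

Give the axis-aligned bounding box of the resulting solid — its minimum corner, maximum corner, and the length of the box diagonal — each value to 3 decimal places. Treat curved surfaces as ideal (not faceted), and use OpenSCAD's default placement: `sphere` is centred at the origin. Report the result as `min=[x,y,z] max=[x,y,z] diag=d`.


min=[-2.300,0.600,0.700] max=[18.500,21.400,21.500] diag=36.027

A = translate([8.1, 11, 11.1]) sphere(r=4.5) → bbox [3.6,6.5,6.6] .. [12.6,15.5,15.6]
B = sphere(r=5.9) → bbox [-5.9,-5.9,-5.9] .. [5.9,5.9,5.9]
lo = A.lo+B.lo = [3.6-5.9, 6.5-5.9, 6.6-5.9] = [-2.300,0.600,0.700]
hi = A.hi+B.hi = [12.6+5.9, 15.5+5.9, 15.6+5.9] = [18.500,21.400,21.500]
diag = √(20.8²+20.8²+20.8²) = √1297.92 = 36.027


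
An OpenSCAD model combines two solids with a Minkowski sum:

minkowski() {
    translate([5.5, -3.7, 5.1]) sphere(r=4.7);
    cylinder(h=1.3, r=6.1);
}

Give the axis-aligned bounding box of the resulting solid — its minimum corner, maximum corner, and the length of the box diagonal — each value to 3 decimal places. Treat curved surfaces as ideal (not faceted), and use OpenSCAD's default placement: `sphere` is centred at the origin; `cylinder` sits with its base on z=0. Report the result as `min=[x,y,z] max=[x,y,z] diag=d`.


min=[-5.300,-14.500,0.400] max=[16.300,7.100,11.100] diag=32.367

A = translate([5.5, -3.7, 5.1]) sphere(r=4.7) → bbox [0.8,-8.4,0.4] .. [10.2,1,9.8]
B = cylinder(h=1.3, r=6.1) → bbox [-6.1,-6.1,0] .. [6.1,6.1,1.3]
lo = A.lo+B.lo = [0.8-6.1, -8.4-6.1, 0.4+0] = [-5.300,-14.500,0.400]
hi = A.hi+B.hi = [10.2+6.1, 1+6.1, 9.8+1.3] = [16.300,7.100,11.100]
diag = √(21.6²+21.6²+10.7²) = √1047.61 = 32.367


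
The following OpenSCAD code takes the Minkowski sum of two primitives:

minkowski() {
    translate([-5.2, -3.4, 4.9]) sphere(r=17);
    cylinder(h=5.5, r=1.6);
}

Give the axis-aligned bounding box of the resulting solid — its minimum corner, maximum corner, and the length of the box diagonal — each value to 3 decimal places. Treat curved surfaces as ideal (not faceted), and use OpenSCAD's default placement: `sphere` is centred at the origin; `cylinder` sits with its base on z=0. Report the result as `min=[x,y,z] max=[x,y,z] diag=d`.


min=[-23.800,-22.000,-12.100] max=[13.400,15.200,27.400] diag=65.787

A = translate([-5.2, -3.4, 4.9]) sphere(r=17) → bbox [-22.2,-20.4,-12.1] .. [11.8,13.6,21.9]
B = cylinder(h=5.5, r=1.6) → bbox [-1.6,-1.6,0] .. [1.6,1.6,5.5]
lo = A.lo+B.lo = [-22.2-1.6, -20.4-1.6, -12.1+0] = [-23.800,-22.000,-12.100]
hi = A.hi+B.hi = [11.8+1.6, 13.6+1.6, 21.9+5.5] = [13.400,15.200,27.400]
diag = √(37.2²+37.2²+39.5²) = √4327.93 = 65.787


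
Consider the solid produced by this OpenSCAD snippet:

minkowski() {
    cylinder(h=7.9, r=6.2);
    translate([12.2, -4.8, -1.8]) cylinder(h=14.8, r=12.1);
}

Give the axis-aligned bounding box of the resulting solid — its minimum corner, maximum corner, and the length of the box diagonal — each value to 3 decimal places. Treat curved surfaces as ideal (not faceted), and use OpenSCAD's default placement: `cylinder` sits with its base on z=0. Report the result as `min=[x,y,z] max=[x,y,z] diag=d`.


min=[-6.100,-23.100,-1.800] max=[30.500,13.500,20.900] diag=56.519

A = translate([12.2, -4.8, -1.8]) cylinder(h=14.8, r=12.1) → bbox [0.1,-16.9,-1.8] .. [24.3,7.3,13]
B = cylinder(h=7.9, r=6.2) → bbox [-6.2,-6.2,0] .. [6.2,6.2,7.9]
lo = A.lo+B.lo = [0.1-6.2, -16.9-6.2, -1.8+0] = [-6.100,-23.100,-1.800]
hi = A.hi+B.hi = [24.3+6.2, 7.3+6.2, 13+7.9] = [30.500,13.500,20.900]
diag = √(36.6²+36.6²+22.7²) = √3194.41 = 56.519


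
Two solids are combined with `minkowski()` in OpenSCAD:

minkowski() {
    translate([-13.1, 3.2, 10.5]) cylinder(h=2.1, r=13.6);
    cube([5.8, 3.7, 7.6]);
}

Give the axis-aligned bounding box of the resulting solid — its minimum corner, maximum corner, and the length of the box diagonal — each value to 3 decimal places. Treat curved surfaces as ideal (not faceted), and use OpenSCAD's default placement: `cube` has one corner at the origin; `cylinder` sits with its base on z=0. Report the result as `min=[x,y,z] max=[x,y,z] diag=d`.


A = translate([-13.1, 3.2, 10.5]) cylinder(h=2.1, r=13.6) → bbox [-26.7,-10.4,10.5] .. [0.5,16.8,12.6]
B = cube([5.8, 3.7, 7.6]) → bbox [0,0,0] .. [5.8,3.7,7.6]
lo = A.lo+B.lo = [-26.7+0, -10.4+0, 10.5+0] = [-26.700,-10.400,10.500]
hi = A.hi+B.hi = [0.5+5.8, 16.8+3.7, 12.6+7.6] = [6.300,20.500,20.200]
diag = √(33²+30.9²+9.7²) = √2137.9 = 46.237

min=[-26.700,-10.400,10.500] max=[6.300,20.500,20.200] diag=46.237


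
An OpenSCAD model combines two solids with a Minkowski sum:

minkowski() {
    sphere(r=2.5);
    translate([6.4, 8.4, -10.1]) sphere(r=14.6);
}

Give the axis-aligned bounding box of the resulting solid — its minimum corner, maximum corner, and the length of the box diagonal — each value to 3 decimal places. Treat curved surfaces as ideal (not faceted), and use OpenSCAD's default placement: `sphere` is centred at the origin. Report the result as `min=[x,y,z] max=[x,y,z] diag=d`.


min=[-10.700,-8.700,-27.200] max=[23.500,25.500,7.000] diag=59.236

A = translate([6.4, 8.4, -10.1]) sphere(r=14.6) → bbox [-8.2,-6.2,-24.7] .. [21,23,4.5]
B = sphere(r=2.5) → bbox [-2.5,-2.5,-2.5] .. [2.5,2.5,2.5]
lo = A.lo+B.lo = [-8.2-2.5, -6.2-2.5, -24.7-2.5] = [-10.700,-8.700,-27.200]
hi = A.hi+B.hi = [21+2.5, 23+2.5, 4.5+2.5] = [23.500,25.500,7.000]
diag = √(34.2²+34.2²+34.2²) = √3508.92 = 59.236


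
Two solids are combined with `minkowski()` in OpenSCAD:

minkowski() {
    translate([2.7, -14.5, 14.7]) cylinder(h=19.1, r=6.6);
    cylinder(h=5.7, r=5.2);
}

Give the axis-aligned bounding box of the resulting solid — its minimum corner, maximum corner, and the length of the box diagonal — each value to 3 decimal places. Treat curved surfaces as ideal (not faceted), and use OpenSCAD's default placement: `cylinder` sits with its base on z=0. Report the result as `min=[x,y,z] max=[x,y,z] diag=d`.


min=[-9.100,-26.300,14.700] max=[14.500,-2.700,39.500] diag=41.581

A = translate([2.7, -14.5, 14.7]) cylinder(h=19.1, r=6.6) → bbox [-3.9,-21.1,14.7] .. [9.3,-7.9,33.8]
B = cylinder(h=5.7, r=5.2) → bbox [-5.2,-5.2,0] .. [5.2,5.2,5.7]
lo = A.lo+B.lo = [-3.9-5.2, -21.1-5.2, 14.7+0] = [-9.100,-26.300,14.700]
hi = A.hi+B.hi = [9.3+5.2, -7.9+5.2, 33.8+5.7] = [14.500,-2.700,39.500]
diag = √(23.6²+23.6²+24.8²) = √1728.96 = 41.581


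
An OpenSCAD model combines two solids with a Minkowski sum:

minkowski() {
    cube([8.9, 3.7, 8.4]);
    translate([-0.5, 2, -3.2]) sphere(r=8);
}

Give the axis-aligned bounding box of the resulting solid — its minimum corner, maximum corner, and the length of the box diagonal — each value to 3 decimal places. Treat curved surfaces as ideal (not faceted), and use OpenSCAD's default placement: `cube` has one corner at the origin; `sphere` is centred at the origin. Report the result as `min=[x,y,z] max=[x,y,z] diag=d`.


min=[-8.500,-6.000,-11.200] max=[16.400,13.700,13.200] diag=40.043

A = translate([-0.5, 2, -3.2]) sphere(r=8) → bbox [-8.5,-6,-11.2] .. [7.5,10,4.8]
B = cube([8.9, 3.7, 8.4]) → bbox [0,0,0] .. [8.9,3.7,8.4]
lo = A.lo+B.lo = [-8.5+0, -6+0, -11.2+0] = [-8.500,-6.000,-11.200]
hi = A.hi+B.hi = [7.5+8.9, 10+3.7, 4.8+8.4] = [16.400,13.700,13.200]
diag = √(24.9²+19.7²+24.4²) = √1603.46 = 40.043


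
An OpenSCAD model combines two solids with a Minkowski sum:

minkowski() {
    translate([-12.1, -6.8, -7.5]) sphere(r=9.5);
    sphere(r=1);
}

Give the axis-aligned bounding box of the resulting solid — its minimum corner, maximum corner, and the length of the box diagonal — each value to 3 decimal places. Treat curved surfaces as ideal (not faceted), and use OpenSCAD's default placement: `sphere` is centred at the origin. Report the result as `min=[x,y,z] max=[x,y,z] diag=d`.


A = translate([-12.1, -6.8, -7.5]) sphere(r=9.5) → bbox [-21.6,-16.3,-17] .. [-2.6,2.7,2]
B = sphere(r=1) → bbox [-1,-1,-1] .. [1,1,1]
lo = A.lo+B.lo = [-21.6-1, -16.3-1, -17-1] = [-22.600,-17.300,-18.000]
hi = A.hi+B.hi = [-2.6+1, 2.7+1, 2+1] = [-1.600,3.700,3.000]
diag = √(21²+21²+21²) = √1323 = 36.373

min=[-22.600,-17.300,-18.000] max=[-1.600,3.700,3.000] diag=36.373


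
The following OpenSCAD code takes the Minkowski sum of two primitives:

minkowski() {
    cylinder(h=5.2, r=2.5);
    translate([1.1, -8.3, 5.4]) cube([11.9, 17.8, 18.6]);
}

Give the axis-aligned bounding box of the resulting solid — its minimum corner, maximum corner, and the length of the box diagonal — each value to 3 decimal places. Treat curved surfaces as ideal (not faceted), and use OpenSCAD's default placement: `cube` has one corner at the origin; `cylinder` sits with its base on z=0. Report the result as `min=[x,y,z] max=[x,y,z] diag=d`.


min=[-1.400,-10.800,5.400] max=[15.500,12.000,29.200] diag=37.039

A = translate([1.1, -8.3, 5.4]) cube([11.9, 17.8, 18.6]) → bbox [1.1,-8.3,5.4] .. [13,9.5,24]
B = cylinder(h=5.2, r=2.5) → bbox [-2.5,-2.5,0] .. [2.5,2.5,5.2]
lo = A.lo+B.lo = [1.1-2.5, -8.3-2.5, 5.4+0] = [-1.400,-10.800,5.400]
hi = A.hi+B.hi = [13+2.5, 9.5+2.5, 24+5.2] = [15.500,12.000,29.200]
diag = √(16.9²+22.8²+23.8²) = √1371.89 = 37.039


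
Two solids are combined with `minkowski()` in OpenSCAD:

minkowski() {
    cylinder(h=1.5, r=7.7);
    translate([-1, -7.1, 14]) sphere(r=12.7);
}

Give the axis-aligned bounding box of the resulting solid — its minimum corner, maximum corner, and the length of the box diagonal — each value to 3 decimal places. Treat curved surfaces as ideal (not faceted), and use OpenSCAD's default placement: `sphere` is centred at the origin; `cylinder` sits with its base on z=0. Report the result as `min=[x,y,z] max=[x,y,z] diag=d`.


min=[-21.400,-27.500,1.300] max=[19.400,13.300,28.200] diag=63.662

A = translate([-1, -7.1, 14]) sphere(r=12.7) → bbox [-13.7,-19.8,1.3] .. [11.7,5.6,26.7]
B = cylinder(h=1.5, r=7.7) → bbox [-7.7,-7.7,0] .. [7.7,7.7,1.5]
lo = A.lo+B.lo = [-13.7-7.7, -19.8-7.7, 1.3+0] = [-21.400,-27.500,1.300]
hi = A.hi+B.hi = [11.7+7.7, 5.6+7.7, 26.7+1.5] = [19.400,13.300,28.200]
diag = √(40.8²+40.8²+26.9²) = √4052.89 = 63.662


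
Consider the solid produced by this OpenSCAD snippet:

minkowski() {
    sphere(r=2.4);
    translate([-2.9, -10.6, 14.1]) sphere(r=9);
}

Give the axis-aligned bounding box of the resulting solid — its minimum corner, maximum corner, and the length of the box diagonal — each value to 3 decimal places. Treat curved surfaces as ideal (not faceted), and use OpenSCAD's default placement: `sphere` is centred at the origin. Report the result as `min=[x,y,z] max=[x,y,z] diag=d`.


A = translate([-2.9, -10.6, 14.1]) sphere(r=9) → bbox [-11.9,-19.6,5.1] .. [6.1,-1.6,23.1]
B = sphere(r=2.4) → bbox [-2.4,-2.4,-2.4] .. [2.4,2.4,2.4]
lo = A.lo+B.lo = [-11.9-2.4, -19.6-2.4, 5.1-2.4] = [-14.300,-22.000,2.700]
hi = A.hi+B.hi = [6.1+2.4, -1.6+2.4, 23.1+2.4] = [8.500,0.800,25.500]
diag = √(22.8²+22.8²+22.8²) = √1559.52 = 39.491

min=[-14.300,-22.000,2.700] max=[8.500,0.800,25.500] diag=39.491


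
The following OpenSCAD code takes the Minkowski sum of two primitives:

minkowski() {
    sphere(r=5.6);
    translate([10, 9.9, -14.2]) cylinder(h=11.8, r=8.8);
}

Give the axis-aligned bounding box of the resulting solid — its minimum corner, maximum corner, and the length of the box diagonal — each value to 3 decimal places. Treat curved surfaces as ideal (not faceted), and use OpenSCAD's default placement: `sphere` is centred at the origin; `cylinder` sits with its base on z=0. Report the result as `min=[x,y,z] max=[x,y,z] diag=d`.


A = translate([10, 9.9, -14.2]) cylinder(h=11.8, r=8.8) → bbox [1.2,1.1,-14.2] .. [18.8,18.7,-2.4]
B = sphere(r=5.6) → bbox [-5.6,-5.6,-5.6] .. [5.6,5.6,5.6]
lo = A.lo+B.lo = [1.2-5.6, 1.1-5.6, -14.2-5.6] = [-4.400,-4.500,-19.800]
hi = A.hi+B.hi = [18.8+5.6, 18.7+5.6, -2.4+5.6] = [24.400,24.300,3.200]
diag = √(28.8²+28.8²+23²) = √2187.88 = 46.775

min=[-4.400,-4.500,-19.800] max=[24.400,24.300,3.200] diag=46.775


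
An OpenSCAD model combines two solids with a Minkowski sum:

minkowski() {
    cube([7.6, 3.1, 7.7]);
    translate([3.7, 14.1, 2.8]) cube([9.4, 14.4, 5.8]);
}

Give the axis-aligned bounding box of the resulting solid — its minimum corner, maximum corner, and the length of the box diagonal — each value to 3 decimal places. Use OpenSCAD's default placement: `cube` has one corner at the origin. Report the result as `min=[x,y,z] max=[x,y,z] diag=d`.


min=[3.700,14.100,2.800] max=[20.700,31.600,16.300] diag=27.884

A = translate([3.7, 14.1, 2.8]) cube([9.4, 14.4, 5.8]) → bbox [3.7,14.1,2.8] .. [13.1,28.5,8.6]
B = cube([7.6, 3.1, 7.7]) → bbox [0,0,0] .. [7.6,3.1,7.7]
lo = A.lo+B.lo = [3.7+0, 14.1+0, 2.8+0] = [3.700,14.100,2.800]
hi = A.hi+B.hi = [13.1+7.6, 28.5+3.1, 8.6+7.7] = [20.700,31.600,16.300]
diag = √(17²+17.5²+13.5²) = √777.5 = 27.884


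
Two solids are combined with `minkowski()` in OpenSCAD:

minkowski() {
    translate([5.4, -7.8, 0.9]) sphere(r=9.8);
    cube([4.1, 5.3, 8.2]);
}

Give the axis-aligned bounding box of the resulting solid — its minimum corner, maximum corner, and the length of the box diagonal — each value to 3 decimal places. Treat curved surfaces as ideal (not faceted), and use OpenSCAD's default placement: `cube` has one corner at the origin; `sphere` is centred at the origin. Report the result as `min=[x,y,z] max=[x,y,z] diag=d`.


A = translate([5.4, -7.8, 0.9]) sphere(r=9.8) → bbox [-4.4,-17.6,-8.9] .. [15.2,2,10.7]
B = cube([4.1, 5.3, 8.2]) → bbox [0,0,0] .. [4.1,5.3,8.2]
lo = A.lo+B.lo = [-4.4+0, -17.6+0, -8.9+0] = [-4.400,-17.600,-8.900]
hi = A.hi+B.hi = [15.2+4.1, 2+5.3, 10.7+8.2] = [19.300,7.300,18.900]
diag = √(23.7²+24.9²+27.8²) = √1954.54 = 44.210

min=[-4.400,-17.600,-8.900] max=[19.300,7.300,18.900] diag=44.210


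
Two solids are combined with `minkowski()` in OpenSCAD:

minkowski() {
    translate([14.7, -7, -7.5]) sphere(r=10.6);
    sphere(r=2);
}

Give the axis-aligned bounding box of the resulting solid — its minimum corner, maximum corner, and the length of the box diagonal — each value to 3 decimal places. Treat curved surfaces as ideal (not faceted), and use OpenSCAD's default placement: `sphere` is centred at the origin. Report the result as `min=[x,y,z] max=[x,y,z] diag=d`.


A = translate([14.7, -7, -7.5]) sphere(r=10.6) → bbox [4.1,-17.6,-18.1] .. [25.3,3.6,3.1]
B = sphere(r=2) → bbox [-2,-2,-2] .. [2,2,2]
lo = A.lo+B.lo = [4.1-2, -17.6-2, -18.1-2] = [2.100,-19.600,-20.100]
hi = A.hi+B.hi = [25.3+2, 3.6+2, 3.1+2] = [27.300,5.600,5.100]
diag = √(25.2²+25.2²+25.2²) = √1905.12 = 43.648

min=[2.100,-19.600,-20.100] max=[27.300,5.600,5.100] diag=43.648


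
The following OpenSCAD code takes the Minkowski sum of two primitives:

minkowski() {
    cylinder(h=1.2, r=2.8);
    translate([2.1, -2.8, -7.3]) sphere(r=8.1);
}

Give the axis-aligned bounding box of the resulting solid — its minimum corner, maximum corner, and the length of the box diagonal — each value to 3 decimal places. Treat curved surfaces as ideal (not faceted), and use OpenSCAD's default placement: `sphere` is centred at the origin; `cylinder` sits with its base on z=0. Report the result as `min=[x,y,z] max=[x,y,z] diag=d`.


min=[-8.800,-13.700,-15.400] max=[13.000,8.100,2.000] diag=35.401

A = translate([2.1, -2.8, -7.3]) sphere(r=8.1) → bbox [-6,-10.9,-15.4] .. [10.2,5.3,0.8]
B = cylinder(h=1.2, r=2.8) → bbox [-2.8,-2.8,0] .. [2.8,2.8,1.2]
lo = A.lo+B.lo = [-6-2.8, -10.9-2.8, -15.4+0] = [-8.800,-13.700,-15.400]
hi = A.hi+B.hi = [10.2+2.8, 5.3+2.8, 0.8+1.2] = [13.000,8.100,2.000]
diag = √(21.8²+21.8²+17.4²) = √1253.24 = 35.401


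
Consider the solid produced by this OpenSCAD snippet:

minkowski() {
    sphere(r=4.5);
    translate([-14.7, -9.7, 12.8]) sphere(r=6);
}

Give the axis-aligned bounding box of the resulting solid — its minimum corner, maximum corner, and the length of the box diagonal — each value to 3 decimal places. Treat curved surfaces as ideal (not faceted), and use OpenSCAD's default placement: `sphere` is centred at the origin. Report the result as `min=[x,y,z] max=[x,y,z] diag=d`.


A = translate([-14.7, -9.7, 12.8]) sphere(r=6) → bbox [-20.7,-15.7,6.8] .. [-8.7,-3.7,18.8]
B = sphere(r=4.5) → bbox [-4.5,-4.5,-4.5] .. [4.5,4.5,4.5]
lo = A.lo+B.lo = [-20.7-4.5, -15.7-4.5, 6.8-4.5] = [-25.200,-20.200,2.300]
hi = A.hi+B.hi = [-8.7+4.5, -3.7+4.5, 18.8+4.5] = [-4.200,0.800,23.300]
diag = √(21²+21²+21²) = √1323 = 36.373

min=[-25.200,-20.200,2.300] max=[-4.200,0.800,23.300] diag=36.373


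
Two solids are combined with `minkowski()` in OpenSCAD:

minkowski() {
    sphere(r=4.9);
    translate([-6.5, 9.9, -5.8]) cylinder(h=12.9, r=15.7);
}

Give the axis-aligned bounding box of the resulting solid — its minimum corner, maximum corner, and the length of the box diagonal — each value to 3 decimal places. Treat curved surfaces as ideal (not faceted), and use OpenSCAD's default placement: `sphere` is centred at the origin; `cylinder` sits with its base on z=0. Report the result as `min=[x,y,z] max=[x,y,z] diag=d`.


A = translate([-6.5, 9.9, -5.8]) cylinder(h=12.9, r=15.7) → bbox [-22.2,-5.8,-5.8] .. [9.2,25.6,7.1]
B = sphere(r=4.9) → bbox [-4.9,-4.9,-4.9] .. [4.9,4.9,4.9]
lo = A.lo+B.lo = [-22.2-4.9, -5.8-4.9, -5.8-4.9] = [-27.100,-10.700,-10.700]
hi = A.hi+B.hi = [9.2+4.9, 25.6+4.9, 7.1+4.9] = [14.100,30.500,12.000]
diag = √(41.2²+41.2²+22.7²) = √3910.17 = 62.531

min=[-27.100,-10.700,-10.700] max=[14.100,30.500,12.000] diag=62.531


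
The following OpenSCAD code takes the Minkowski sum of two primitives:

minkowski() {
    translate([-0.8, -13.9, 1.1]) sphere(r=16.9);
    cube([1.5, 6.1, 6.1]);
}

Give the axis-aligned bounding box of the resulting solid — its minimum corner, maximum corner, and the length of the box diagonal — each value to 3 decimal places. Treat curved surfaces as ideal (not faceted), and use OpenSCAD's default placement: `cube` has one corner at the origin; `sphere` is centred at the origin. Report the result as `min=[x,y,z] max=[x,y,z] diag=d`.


A = translate([-0.8, -13.9, 1.1]) sphere(r=16.9) → bbox [-17.7,-30.8,-15.8] .. [16.1,3,18]
B = cube([1.5, 6.1, 6.1]) → bbox [0,0,0] .. [1.5,6.1,6.1]
lo = A.lo+B.lo = [-17.7+0, -30.8+0, -15.8+0] = [-17.700,-30.800,-15.800]
hi = A.hi+B.hi = [16.1+1.5, 3+6.1, 18+6.1] = [17.600,9.100,24.100]
diag = √(35.3²+39.9²+39.9²) = √4430.11 = 66.559

min=[-17.700,-30.800,-15.800] max=[17.600,9.100,24.100] diag=66.559


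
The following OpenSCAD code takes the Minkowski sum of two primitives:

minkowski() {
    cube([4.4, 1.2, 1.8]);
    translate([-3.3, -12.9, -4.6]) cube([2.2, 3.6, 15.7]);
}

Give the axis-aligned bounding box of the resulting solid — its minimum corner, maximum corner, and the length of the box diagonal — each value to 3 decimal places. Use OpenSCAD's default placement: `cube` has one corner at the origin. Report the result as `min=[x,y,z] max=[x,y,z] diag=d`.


A = translate([-3.3, -12.9, -4.6]) cube([2.2, 3.6, 15.7]) → bbox [-3.3,-12.9,-4.6] .. [-1.1,-9.3,11.1]
B = cube([4.4, 1.2, 1.8]) → bbox [0,0,0] .. [4.4,1.2,1.8]
lo = A.lo+B.lo = [-3.3+0, -12.9+0, -4.6+0] = [-3.300,-12.900,-4.600]
hi = A.hi+B.hi = [-1.1+4.4, -9.3+1.2, 11.1+1.8] = [3.300,-8.100,12.900]
diag = √(6.6²+4.8²+17.5²) = √372.85 = 19.309

min=[-3.300,-12.900,-4.600] max=[3.300,-8.100,12.900] diag=19.309


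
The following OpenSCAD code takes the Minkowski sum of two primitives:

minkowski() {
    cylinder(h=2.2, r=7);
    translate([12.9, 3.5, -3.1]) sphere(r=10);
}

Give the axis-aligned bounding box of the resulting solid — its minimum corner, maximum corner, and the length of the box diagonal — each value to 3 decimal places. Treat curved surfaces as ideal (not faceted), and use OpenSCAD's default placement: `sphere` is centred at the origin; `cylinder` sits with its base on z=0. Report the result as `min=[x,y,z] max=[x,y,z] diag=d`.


A = translate([12.9, 3.5, -3.1]) sphere(r=10) → bbox [2.9,-6.5,-13.1] .. [22.9,13.5,6.9]
B = cylinder(h=2.2, r=7) → bbox [-7,-7,0] .. [7,7,2.2]
lo = A.lo+B.lo = [2.9-7, -6.5-7, -13.1+0] = [-4.100,-13.500,-13.100]
hi = A.hi+B.hi = [22.9+7, 13.5+7, 6.9+2.2] = [29.900,20.500,9.100]
diag = √(34²+34²+22.2²) = √2804.84 = 52.961

min=[-4.100,-13.500,-13.100] max=[29.900,20.500,9.100] diag=52.961


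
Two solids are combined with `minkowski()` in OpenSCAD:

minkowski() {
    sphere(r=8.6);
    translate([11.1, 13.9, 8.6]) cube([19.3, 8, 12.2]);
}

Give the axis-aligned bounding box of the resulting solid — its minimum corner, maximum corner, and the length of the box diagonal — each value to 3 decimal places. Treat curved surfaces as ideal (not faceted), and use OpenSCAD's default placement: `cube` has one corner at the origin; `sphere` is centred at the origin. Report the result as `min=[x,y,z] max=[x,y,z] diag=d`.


A = translate([11.1, 13.9, 8.6]) cube([19.3, 8, 12.2]) → bbox [11.1,13.9,8.6] .. [30.4,21.9,20.8]
B = sphere(r=8.6) → bbox [-8.6,-8.6,-8.6] .. [8.6,8.6,8.6]
lo = A.lo+B.lo = [11.1-8.6, 13.9-8.6, 8.6-8.6] = [2.500,5.300,0.000]
hi = A.hi+B.hi = [30.4+8.6, 21.9+8.6, 20.8+8.6] = [39.000,30.500,29.400]
diag = √(36.5²+25.2²+29.4²) = √2831.65 = 53.213

min=[2.500,5.300,0.000] max=[39.000,30.500,29.400] diag=53.213


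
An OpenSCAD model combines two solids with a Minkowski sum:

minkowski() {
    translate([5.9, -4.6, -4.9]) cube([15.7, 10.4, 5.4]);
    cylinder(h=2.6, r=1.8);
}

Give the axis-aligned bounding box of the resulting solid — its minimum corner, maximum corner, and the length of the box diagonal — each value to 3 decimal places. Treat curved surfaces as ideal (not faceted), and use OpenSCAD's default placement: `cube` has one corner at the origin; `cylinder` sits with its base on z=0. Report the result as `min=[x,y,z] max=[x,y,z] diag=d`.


min=[4.100,-6.400,-4.900] max=[23.400,7.600,3.100] diag=25.149

A = translate([5.9, -4.6, -4.9]) cube([15.7, 10.4, 5.4]) → bbox [5.9,-4.6,-4.9] .. [21.6,5.8,0.5]
B = cylinder(h=2.6, r=1.8) → bbox [-1.8,-1.8,0] .. [1.8,1.8,2.6]
lo = A.lo+B.lo = [5.9-1.8, -4.6-1.8, -4.9+0] = [4.100,-6.400,-4.900]
hi = A.hi+B.hi = [21.6+1.8, 5.8+1.8, 0.5+2.6] = [23.400,7.600,3.100]
diag = √(19.3²+14²+8²) = √632.49 = 25.149
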